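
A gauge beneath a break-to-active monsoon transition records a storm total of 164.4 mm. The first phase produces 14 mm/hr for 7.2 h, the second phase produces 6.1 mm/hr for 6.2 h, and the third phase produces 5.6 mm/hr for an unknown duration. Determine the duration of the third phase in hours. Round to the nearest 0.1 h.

Known phases: 14 × 7.2 + 6.1 × 6.2 = 100.8 + 37.82 = 138.62 mm.
Remaining depth = 164.4 − 138.62 = 25.78 mm.
Duration = 25.78 / 5.6 = 4.6 h.

duration ≈ 4.6 h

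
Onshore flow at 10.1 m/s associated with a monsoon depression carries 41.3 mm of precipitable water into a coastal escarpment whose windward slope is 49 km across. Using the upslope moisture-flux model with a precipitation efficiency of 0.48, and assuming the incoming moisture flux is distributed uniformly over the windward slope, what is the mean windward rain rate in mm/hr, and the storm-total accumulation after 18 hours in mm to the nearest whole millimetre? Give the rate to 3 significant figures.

Incoming column moisture flux per unit ridge length: F = V × PW = 10.1 × 41.3 = 417.13 mm·m/s.
Spread over the 49 km slope with efficiency ε = 0.48: R = ε·F/W = 0.48 × 417.13 / 49000 m = 4.086e-03 mm/s.
R = 4.086e-03 × 3600 = 14.7 mm/hr.
Over 18 h: total = 14.7 × 18 = 264.6 ≈ 265 mm.

R ≈ 14.7 mm/hr; total ≈ 265 mm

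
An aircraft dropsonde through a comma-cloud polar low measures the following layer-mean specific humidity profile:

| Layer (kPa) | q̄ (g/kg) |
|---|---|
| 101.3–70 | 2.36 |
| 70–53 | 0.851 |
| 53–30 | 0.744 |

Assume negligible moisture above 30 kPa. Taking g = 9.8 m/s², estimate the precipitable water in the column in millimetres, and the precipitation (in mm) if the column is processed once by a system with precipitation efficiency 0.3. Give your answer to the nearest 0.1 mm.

PW ≈ 10.8 mm; precipitation ≈ 3.2 mm

Precipitable water is the column-integrated vapour mass per unit area: PW = (1/g) Σ q̄ Δp, with q in kg/kg and Δp in Pa (1 kg/m² of water = 1 mm).
Layer 101.3–70 kPa: Δp = 313 hPa = 31300 Pa, q̄ = 0.00236 kg/kg → 0.00236 × 31300 / 9.8 = 7.54 mm
Layer 70–53 kPa: Δp = 170 hPa = 17000 Pa, q̄ = 0.000851 kg/kg → 0.000851 × 17000 / 9.8 = 1.48 mm
Layer 53–30 kPa: Δp = 230 hPa = 23000 Pa, q̄ = 0.000744 kg/kg → 0.000744 × 23000 / 9.8 = 1.75 mm
PW = 7.54 + 1.48 + 1.75 = 10.77 ≈ 10.8 mm.
Precipitation = ε × PW = 0.3 × 10.8 = 3.2 mm.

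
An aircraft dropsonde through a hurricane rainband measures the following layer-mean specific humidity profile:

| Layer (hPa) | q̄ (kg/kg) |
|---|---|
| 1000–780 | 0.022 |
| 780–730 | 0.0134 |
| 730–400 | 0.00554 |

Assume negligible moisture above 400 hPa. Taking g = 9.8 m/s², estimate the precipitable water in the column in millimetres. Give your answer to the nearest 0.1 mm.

Precipitable water is the column-integrated vapour mass per unit area: PW = (1/g) Σ q̄ Δp, with q in kg/kg and Δp in Pa (1 kg/m² of water = 1 mm).
Layer 1000–780 hPa: Δp = 220 hPa = 22000 Pa, q̄ = 0.022 kg/kg → 0.022 × 22000 / 9.8 = 49.39 mm
Layer 780–730 hPa: Δp = 50 hPa = 5000 Pa, q̄ = 0.0134 kg/kg → 0.0134 × 5000 / 9.8 = 6.84 mm
Layer 730–400 hPa: Δp = 330 hPa = 33000 Pa, q̄ = 0.00554 kg/kg → 0.00554 × 33000 / 9.8 = 18.66 mm
PW = 49.39 + 6.84 + 18.66 = 74.89 ≈ 74.9 mm.

PW ≈ 74.9 mm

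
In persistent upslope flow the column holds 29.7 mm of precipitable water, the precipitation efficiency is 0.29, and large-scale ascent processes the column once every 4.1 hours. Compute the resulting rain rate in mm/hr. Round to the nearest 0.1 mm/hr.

Each overturning extracts ε × PW = 0.29 × 29.7 = 8.613 mm.
Rate = ε·PW / τ = 8.613 / 4.1 h = 2.1 mm/hr.

R ≈ 2.1 mm/hr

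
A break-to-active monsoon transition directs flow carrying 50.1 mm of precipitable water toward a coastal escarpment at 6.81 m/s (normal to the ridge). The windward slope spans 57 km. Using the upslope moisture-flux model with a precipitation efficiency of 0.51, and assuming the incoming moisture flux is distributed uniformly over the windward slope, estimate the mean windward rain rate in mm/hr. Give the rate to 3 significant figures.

Incoming column moisture flux per unit ridge length: F = V × PW = 6.81 × 50.1 = 341.181 mm·m/s.
Spread over the 57 km slope with efficiency ε = 0.51: R = ε·F/W = 0.51 × 341.181 / 57000 m = 3.053e-03 mm/s.
R = 3.053e-03 × 3600 = 11.0 mm/hr.

R ≈ 11.0 mm/hr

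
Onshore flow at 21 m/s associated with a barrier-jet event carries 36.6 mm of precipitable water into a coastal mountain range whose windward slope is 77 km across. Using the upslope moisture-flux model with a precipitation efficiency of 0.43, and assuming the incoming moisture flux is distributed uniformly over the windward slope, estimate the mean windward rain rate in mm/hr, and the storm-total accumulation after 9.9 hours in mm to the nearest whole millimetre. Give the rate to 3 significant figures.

Incoming column moisture flux per unit ridge length: F = V × PW = 21 × 36.6 = 768.6 mm·m/s.
Spread over the 77 km slope with efficiency ε = 0.43: R = ε·F/W = 0.43 × 768.6 / 77000 m = 4.292e-03 mm/s.
R = 4.292e-03 × 3600 = 15.5 mm/hr.
Over 9.9 h: total = 15.5 × 9.9 = 153.45 ≈ 153 mm.

R ≈ 15.5 mm/hr; total ≈ 153 mm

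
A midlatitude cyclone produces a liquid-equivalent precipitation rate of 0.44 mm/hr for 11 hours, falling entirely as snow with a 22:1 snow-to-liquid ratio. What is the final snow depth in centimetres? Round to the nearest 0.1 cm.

Liquid-equivalent depth = 0.44 × 11 = 4.84 mm.
Snow depth = 4.84 mm × 22 = 106.48 mm = 10.6 cm.

snow depth ≈ 10.6 cm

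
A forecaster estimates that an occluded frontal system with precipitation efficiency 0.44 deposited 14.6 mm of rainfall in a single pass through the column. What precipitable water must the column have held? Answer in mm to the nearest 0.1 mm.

PW ≈ 33.2 mm

PW = rainfall / ε = 14.6 / 0.44 = 33.2 mm.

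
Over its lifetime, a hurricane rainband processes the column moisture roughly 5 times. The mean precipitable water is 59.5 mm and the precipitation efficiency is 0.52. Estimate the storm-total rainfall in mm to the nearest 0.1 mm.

rainfall ≈ 154.7 mm

Each cycle deposits ε × PW = 0.52 × 59.5 = 30.94 mm.
Over 5 cycles: 5 × 30.94 = 154.7 mm.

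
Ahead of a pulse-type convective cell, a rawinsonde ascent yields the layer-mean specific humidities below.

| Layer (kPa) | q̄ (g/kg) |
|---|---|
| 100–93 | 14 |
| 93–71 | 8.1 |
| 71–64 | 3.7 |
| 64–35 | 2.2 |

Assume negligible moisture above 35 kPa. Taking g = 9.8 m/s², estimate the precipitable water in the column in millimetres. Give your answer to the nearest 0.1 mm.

Precipitable water is the column-integrated vapour mass per unit area: PW = (1/g) Σ q̄ Δp, with q in kg/kg and Δp in Pa (1 kg/m² of water = 1 mm).
Layer 100–93 kPa: Δp = 70 hPa = 7000 Pa, q̄ = 0.014 kg/kg → 0.014 × 7000 / 9.8 = 10.00 mm
Layer 93–71 kPa: Δp = 220 hPa = 22000 Pa, q̄ = 0.0081 kg/kg → 0.0081 × 22000 / 9.8 = 18.18 mm
Layer 71–64 kPa: Δp = 70 hPa = 7000 Pa, q̄ = 0.0037 kg/kg → 0.0037 × 7000 / 9.8 = 2.64 mm
Layer 64–35 kPa: Δp = 290 hPa = 29000 Pa, q̄ = 0.0022 kg/kg → 0.0022 × 29000 / 9.8 = 6.51 mm
PW = 10.00 + 18.18 + 2.64 + 6.51 = 37.33 ≈ 37.3 mm.

PW ≈ 37.3 mm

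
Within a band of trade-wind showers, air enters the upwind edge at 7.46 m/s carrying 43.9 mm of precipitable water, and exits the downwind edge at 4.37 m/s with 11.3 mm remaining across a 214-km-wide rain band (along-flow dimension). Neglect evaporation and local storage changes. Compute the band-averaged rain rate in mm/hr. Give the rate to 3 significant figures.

Column moisture flux per unit crosswind length is F = V × PW.
Inflow: F_in = 7.46 × 43.9 = 327.494 mm·m/s
Outflow: F_out = 4.37 × 11.3 = 49.381 mm·m/s
Steady-state rate R = (F_in − F_out)/L = (327.494 − 49.381) / 214000 m = 1.300e-03 mm/s.
R = 1.300e-03 × 3600 = 4.68 mm/hr.

R ≈ 4.68 mm/hr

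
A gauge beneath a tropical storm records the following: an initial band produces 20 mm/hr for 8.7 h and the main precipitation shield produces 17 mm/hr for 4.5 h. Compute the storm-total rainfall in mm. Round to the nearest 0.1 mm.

total ≈ 250.5 mm

Total = Σ Rᵢ Δtᵢ = 20 × 8.7 + 17 × 4.5
      = 174 + 76.5 = 250.5 mm.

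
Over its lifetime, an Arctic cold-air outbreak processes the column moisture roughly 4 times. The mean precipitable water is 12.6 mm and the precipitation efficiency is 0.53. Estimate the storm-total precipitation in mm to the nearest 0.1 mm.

Each cycle deposits ε × PW = 0.53 × 12.6 = 6.678 mm.
Over 4 cycles: 4 × 6.678 = 26.7 mm.

precipitation ≈ 26.7 mm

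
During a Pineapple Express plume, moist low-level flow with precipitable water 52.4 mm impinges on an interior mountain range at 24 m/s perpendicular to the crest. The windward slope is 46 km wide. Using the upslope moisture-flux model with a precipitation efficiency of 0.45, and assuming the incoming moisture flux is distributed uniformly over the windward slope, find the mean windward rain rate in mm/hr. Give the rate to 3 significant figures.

Incoming column moisture flux per unit ridge length: F = V × PW = 24 × 52.4 = 1257.6 mm·m/s.
Spread over the 46 km slope with efficiency ε = 0.45: R = ε·F/W = 0.45 × 1257.6 / 46000 m = 1.230e-02 mm/s.
R = 1.230e-02 × 3600 = 44.3 mm/hr.

R ≈ 44.3 mm/hr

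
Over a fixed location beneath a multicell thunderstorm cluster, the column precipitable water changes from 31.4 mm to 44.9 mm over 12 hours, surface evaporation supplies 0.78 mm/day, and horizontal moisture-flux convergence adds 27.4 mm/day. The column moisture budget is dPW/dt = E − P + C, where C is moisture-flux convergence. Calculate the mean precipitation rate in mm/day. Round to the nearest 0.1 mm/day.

P ≈ 1.2 mm/day

dPW/dt = (44.9 − 31.4) mm / (12/24 day) = +27.000 mm/day.
P = E + C − dPW/dt = 0.78 + (27.4) − (+27.000) = 1.2 mm/day.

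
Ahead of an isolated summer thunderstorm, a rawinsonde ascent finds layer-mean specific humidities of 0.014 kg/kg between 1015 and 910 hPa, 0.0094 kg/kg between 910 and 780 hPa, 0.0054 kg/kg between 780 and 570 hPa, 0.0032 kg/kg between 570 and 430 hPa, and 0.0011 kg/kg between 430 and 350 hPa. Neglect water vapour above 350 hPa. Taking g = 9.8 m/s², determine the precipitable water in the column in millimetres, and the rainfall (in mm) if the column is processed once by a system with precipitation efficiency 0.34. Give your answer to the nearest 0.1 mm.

PW ≈ 44.5 mm; rainfall ≈ 15.1 mm

Precipitable water is the column-integrated vapour mass per unit area: PW = (1/g) Σ q̄ Δp, with q in kg/kg and Δp in Pa (1 kg/m² of water = 1 mm).
Layer 1015–910 hPa: Δp = 105 hPa = 10500 Pa, q̄ = 0.014 kg/kg → 0.014 × 10500 / 9.8 = 15.00 mm
Layer 910–780 hPa: Δp = 130 hPa = 13000 Pa, q̄ = 0.0094 kg/kg → 0.0094 × 13000 / 9.8 = 12.47 mm
Layer 780–570 hPa: Δp = 210 hPa = 21000 Pa, q̄ = 0.0054 kg/kg → 0.0054 × 21000 / 9.8 = 11.57 mm
Layer 570–430 hPa: Δp = 140 hPa = 14000 Pa, q̄ = 0.0032 kg/kg → 0.0032 × 14000 / 9.8 = 4.57 mm
Layer 430–350 hPa: Δp = 80 hPa = 8000 Pa, q̄ = 0.0011 kg/kg → 0.0011 × 8000 / 9.8 = 0.90 mm
PW = 15.00 + 12.47 + 11.57 + 4.57 + 0.90 = 44.51 ≈ 44.5 mm.
Rainfall = ε × PW = 0.34 × 44.5 = 15.1 mm.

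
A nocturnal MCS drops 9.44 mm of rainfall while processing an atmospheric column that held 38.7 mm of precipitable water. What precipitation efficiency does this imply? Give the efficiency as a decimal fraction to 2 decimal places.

ε ≈ 0.24

ε = rainfall / PW = 9.44 / 38.7 = 0.24.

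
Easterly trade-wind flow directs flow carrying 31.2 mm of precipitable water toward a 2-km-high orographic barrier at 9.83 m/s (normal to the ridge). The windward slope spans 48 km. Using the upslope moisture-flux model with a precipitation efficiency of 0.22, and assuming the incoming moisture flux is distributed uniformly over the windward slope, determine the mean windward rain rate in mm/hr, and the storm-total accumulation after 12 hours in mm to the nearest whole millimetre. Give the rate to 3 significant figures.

Incoming column moisture flux per unit ridge length: F = V × PW = 9.83 × 31.2 = 306.696 mm·m/s.
Spread over the 48 km slope with efficiency ε = 0.22: R = ε·F/W = 0.22 × 306.696 / 48000 m = 1.406e-03 mm/s.
R = 1.406e-03 × 3600 = 5.06 mm/hr.
Over 12 h: total = 5.06 × 12 = 60.72 ≈ 61 mm.

R ≈ 5.06 mm/hr; total ≈ 61 mm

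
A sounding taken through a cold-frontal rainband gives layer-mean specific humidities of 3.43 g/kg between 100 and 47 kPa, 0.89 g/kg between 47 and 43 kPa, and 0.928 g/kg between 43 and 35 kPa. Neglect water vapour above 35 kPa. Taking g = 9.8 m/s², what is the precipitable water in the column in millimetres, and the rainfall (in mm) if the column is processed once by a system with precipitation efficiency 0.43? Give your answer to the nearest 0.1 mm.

Precipitable water is the column-integrated vapour mass per unit area: PW = (1/g) Σ q̄ Δp, with q in kg/kg and Δp in Pa (1 kg/m² of water = 1 mm).
Layer 100–47 kPa: Δp = 530 hPa = 53000 Pa, q̄ = 0.00343 kg/kg → 0.00343 × 53000 / 9.8 = 18.55 mm
Layer 47–43 kPa: Δp = 40 hPa = 4000 Pa, q̄ = 0.00089 kg/kg → 0.00089 × 4000 / 9.8 = 0.36 mm
Layer 43–35 kPa: Δp = 80 hPa = 8000 Pa, q̄ = 0.000928 kg/kg → 0.000928 × 8000 / 9.8 = 0.76 mm
PW = 18.55 + 0.36 + 0.76 = 19.67 ≈ 19.7 mm.
Rainfall = ε × PW = 0.43 × 19.7 = 8.5 mm.

PW ≈ 19.7 mm; rainfall ≈ 8.5 mm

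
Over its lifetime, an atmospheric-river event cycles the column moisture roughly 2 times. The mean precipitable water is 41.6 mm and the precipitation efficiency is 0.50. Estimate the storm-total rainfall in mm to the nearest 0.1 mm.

rainfall ≈ 41.6 mm

Each cycle deposits ε × PW = 0.50 × 41.6 = 20.8 mm.
Over 2 cycles: 2 × 20.8 = 41.6 mm.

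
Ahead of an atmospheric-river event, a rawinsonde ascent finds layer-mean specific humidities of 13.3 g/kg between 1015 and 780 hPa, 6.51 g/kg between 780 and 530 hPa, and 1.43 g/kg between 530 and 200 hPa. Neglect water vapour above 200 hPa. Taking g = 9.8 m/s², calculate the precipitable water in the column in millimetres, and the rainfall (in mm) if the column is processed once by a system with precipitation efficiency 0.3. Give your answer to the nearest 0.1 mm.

PW ≈ 53.3 mm; rainfall ≈ 16.0 mm

Precipitable water is the column-integrated vapour mass per unit area: PW = (1/g) Σ q̄ Δp, with q in kg/kg and Δp in Pa (1 kg/m² of water = 1 mm).
Layer 1015–780 hPa: Δp = 235 hPa = 23500 Pa, q̄ = 0.0133 kg/kg → 0.0133 × 23500 / 9.8 = 31.89 mm
Layer 780–530 hPa: Δp = 250 hPa = 25000 Pa, q̄ = 0.00651 kg/kg → 0.00651 × 25000 / 9.8 = 16.61 mm
Layer 530–200 hPa: Δp = 330 hPa = 33000 Pa, q̄ = 0.00143 kg/kg → 0.00143 × 33000 / 9.8 = 4.82 mm
PW = 31.89 + 16.61 + 4.82 = 53.32 ≈ 53.3 mm.
Rainfall = ε × PW = 0.3 × 53.3 = 16.0 mm.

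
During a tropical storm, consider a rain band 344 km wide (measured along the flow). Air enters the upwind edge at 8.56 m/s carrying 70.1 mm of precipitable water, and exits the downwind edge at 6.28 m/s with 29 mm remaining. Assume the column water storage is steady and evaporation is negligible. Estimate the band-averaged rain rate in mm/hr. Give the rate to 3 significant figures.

Column moisture flux per unit crosswind length is F = V × PW.
Inflow: F_in = 8.56 × 70.1 = 600.056 mm·m/s
Outflow: F_out = 6.28 × 29 = 182.12 mm·m/s
Steady-state rate R = (F_in − F_out)/L = (600.056 − 182.12) / 344000 m = 1.215e-03 mm/s.
R = 1.215e-03 × 3600 = 4.37 mm/hr.

R ≈ 4.37 mm/hr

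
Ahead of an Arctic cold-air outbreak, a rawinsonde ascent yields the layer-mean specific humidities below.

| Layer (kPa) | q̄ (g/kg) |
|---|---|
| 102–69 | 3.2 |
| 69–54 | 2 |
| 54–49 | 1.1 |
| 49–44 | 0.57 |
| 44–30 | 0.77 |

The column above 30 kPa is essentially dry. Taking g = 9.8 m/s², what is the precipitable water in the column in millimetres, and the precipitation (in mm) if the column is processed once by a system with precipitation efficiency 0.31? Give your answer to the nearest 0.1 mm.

Precipitable water is the column-integrated vapour mass per unit area: PW = (1/g) Σ q̄ Δp, with q in kg/kg and Δp in Pa (1 kg/m² of water = 1 mm).
Layer 102–69 kPa: Δp = 330 hPa = 33000 Pa, q̄ = 0.0032 kg/kg → 0.0032 × 33000 / 9.8 = 10.78 mm
Layer 69–54 kPa: Δp = 150 hPa = 15000 Pa, q̄ = 0.002 kg/kg → 0.002 × 15000 / 9.8 = 3.06 mm
Layer 54–49 kPa: Δp = 50 hPa = 5000 Pa, q̄ = 0.0011 kg/kg → 0.0011 × 5000 / 9.8 = 0.56 mm
Layer 49–44 kPa: Δp = 50 hPa = 5000 Pa, q̄ = 0.00057 kg/kg → 0.00057 × 5000 / 9.8 = 0.29 mm
Layer 44–30 kPa: Δp = 140 hPa = 14000 Pa, q̄ = 0.00077 kg/kg → 0.00077 × 14000 / 9.8 = 1.10 mm
PW = 10.78 + 3.06 + 0.56 + 0.29 + 1.10 = 15.79 ≈ 15.8 mm.
Precipitation = ε × PW = 0.31 × 15.8 = 4.9 mm.

PW ≈ 15.8 mm; precipitation ≈ 4.9 mm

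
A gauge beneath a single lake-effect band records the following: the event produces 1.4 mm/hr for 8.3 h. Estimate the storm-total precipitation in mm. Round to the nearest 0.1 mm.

total ≈ 11.6 mm

Total = Σ Rᵢ Δtᵢ = 1.4 × 8.3
      = 11.62 = 11.6 mm.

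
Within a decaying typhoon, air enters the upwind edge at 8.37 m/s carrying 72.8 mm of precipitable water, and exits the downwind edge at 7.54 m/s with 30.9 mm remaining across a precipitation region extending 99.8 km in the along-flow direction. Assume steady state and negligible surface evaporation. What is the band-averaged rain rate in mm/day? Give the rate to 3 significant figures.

Column moisture flux per unit crosswind length is F = V × PW.
Inflow: F_in = 8.37 × 72.8 = 609.336 mm·m/s
Outflow: F_out = 7.54 × 30.9 = 232.986 mm·m/s
Steady-state rate R = (F_in − F_out)/L = (609.336 − 232.986) / 99800 m = 3.771e-03 mm/s.
R = 3.771e-03 × 3600 × 24 = 326 mm/day.

R ≈ 326 mm/day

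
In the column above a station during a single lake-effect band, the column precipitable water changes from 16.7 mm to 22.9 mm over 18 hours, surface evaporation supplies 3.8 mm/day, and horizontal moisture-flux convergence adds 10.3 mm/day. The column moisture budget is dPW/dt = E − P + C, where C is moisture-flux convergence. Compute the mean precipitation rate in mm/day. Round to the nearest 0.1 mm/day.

P ≈ 5.8 mm/day

dPW/dt = (22.9 − 16.7) mm / (18/24 day) = +8.267 mm/day.
P = E + C − dPW/dt = 3.8 + (10.3) − (+8.267) = 5.8 mm/day.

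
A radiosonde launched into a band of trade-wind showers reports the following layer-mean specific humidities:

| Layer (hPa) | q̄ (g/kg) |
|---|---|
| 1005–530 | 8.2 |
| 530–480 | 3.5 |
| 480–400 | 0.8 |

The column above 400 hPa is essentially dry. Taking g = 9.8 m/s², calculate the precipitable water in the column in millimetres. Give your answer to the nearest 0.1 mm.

PW ≈ 42.2 mm

Precipitable water is the column-integrated vapour mass per unit area: PW = (1/g) Σ q̄ Δp, with q in kg/kg and Δp in Pa (1 kg/m² of water = 1 mm).
Layer 1005–530 hPa: Δp = 475 hPa = 47500 Pa, q̄ = 0.0082 kg/kg → 0.0082 × 47500 / 9.8 = 39.74 mm
Layer 530–480 hPa: Δp = 50 hPa = 5000 Pa, q̄ = 0.0035 kg/kg → 0.0035 × 5000 / 9.8 = 1.79 mm
Layer 480–400 hPa: Δp = 80 hPa = 8000 Pa, q̄ = 0.0008 kg/kg → 0.0008 × 8000 / 9.8 = 0.65 mm
PW = 39.74 + 1.79 + 0.65 = 42.18 ≈ 42.2 mm.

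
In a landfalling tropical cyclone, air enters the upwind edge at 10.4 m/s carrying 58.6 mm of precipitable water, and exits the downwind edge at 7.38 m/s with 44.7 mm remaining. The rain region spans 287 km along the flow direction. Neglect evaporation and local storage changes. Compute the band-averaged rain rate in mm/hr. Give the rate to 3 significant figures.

Column moisture flux per unit crosswind length is F = V × PW.
Inflow: F_in = 10.4 × 58.6 = 609.44 mm·m/s
Outflow: F_out = 7.38 × 44.7 = 329.886 mm·m/s
Steady-state rate R = (F_in − F_out)/L = (609.44 − 329.886) / 287000 m = 9.741e-04 mm/s.
R = 9.741e-04 × 3600 = 3.51 mm/hr.

R ≈ 3.51 mm/hr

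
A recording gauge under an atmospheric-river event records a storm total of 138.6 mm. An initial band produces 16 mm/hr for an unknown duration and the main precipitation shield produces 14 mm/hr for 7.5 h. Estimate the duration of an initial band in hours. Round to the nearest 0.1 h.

duration ≈ 2.1 h

Known phases: 14 × 7.5 = 105 mm.
Remaining depth = 138.6 − 105 = 33.6 mm.
Duration = 33.6 / 16 = 2.1 h.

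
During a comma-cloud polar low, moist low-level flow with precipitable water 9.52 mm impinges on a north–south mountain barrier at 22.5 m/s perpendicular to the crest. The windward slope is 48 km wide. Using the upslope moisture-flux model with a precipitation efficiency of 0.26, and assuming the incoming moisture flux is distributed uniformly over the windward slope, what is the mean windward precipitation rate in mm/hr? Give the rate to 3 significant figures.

Incoming column moisture flux per unit ridge length: F = V × PW = 22.5 × 9.52 = 214.2 mm·m/s.
Spread over the 48 km slope with efficiency ε = 0.26: R = ε·F/W = 0.26 × 214.2 / 48000 m = 1.160e-03 mm/s.
R = 1.160e-03 × 3600 = 4.18 mm/hr.

R ≈ 4.18 mm/hr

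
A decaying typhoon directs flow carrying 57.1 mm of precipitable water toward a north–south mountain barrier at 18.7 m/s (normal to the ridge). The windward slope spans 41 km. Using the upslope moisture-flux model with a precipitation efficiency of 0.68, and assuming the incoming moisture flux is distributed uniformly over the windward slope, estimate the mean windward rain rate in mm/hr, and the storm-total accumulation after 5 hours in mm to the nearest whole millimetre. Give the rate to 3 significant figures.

R ≈ 63.8 mm/hr; total ≈ 319 mm

Incoming column moisture flux per unit ridge length: F = V × PW = 18.7 × 57.1 = 1067.77 mm·m/s.
Spread over the 41 km slope with efficiency ε = 0.68: R = ε·F/W = 0.68 × 1067.77 / 41000 m = 1.771e-02 mm/s.
R = 1.771e-02 × 3600 = 63.8 mm/hr.
Over 5 h: total = 63.8 × 5 = 319 mm.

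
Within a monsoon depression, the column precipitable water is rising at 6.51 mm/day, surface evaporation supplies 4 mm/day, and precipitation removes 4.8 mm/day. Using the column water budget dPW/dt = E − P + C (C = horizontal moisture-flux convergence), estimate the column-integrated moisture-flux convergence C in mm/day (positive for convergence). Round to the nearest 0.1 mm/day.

dPW/dt = +6.51 mm/day.
C = dPW/dt − E + P = (+6.51) − 4 + 4.8 = 7.3 mm/day.

C ≈ 7.3 mm/day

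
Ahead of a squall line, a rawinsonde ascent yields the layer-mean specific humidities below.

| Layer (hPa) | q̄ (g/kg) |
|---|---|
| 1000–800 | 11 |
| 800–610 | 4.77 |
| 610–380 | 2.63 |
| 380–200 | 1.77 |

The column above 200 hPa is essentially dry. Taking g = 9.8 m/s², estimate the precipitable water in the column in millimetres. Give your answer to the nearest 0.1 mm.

PW ≈ 41.1 mm

Precipitable water is the column-integrated vapour mass per unit area: PW = (1/g) Σ q̄ Δp, with q in kg/kg and Δp in Pa (1 kg/m² of water = 1 mm).
Layer 1000–800 hPa: Δp = 200 hPa = 20000 Pa, q̄ = 0.011 kg/kg → 0.011 × 20000 / 9.8 = 22.45 mm
Layer 800–610 hPa: Δp = 190 hPa = 19000 Pa, q̄ = 0.00477 kg/kg → 0.00477 × 19000 / 9.8 = 9.25 mm
Layer 610–380 hPa: Δp = 230 hPa = 23000 Pa, q̄ = 0.00263 kg/kg → 0.00263 × 23000 / 9.8 = 6.17 mm
Layer 380–200 hPa: Δp = 180 hPa = 18000 Pa, q̄ = 0.00177 kg/kg → 0.00177 × 18000 / 9.8 = 3.25 mm
PW = 22.45 + 9.25 + 6.17 + 3.25 = 41.12 ≈ 41.1 mm.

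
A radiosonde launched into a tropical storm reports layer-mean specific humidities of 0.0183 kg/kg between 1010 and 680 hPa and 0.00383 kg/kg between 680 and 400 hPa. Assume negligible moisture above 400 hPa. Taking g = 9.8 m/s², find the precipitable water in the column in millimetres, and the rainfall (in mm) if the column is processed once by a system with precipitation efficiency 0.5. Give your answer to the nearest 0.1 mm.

PW ≈ 72.6 mm; rainfall ≈ 36.3 mm

Precipitable water is the column-integrated vapour mass per unit area: PW = (1/g) Σ q̄ Δp, with q in kg/kg and Δp in Pa (1 kg/m² of water = 1 mm).
Layer 1010–680 hPa: Δp = 330 hPa = 33000 Pa, q̄ = 0.0183 kg/kg → 0.0183 × 33000 / 9.8 = 61.62 mm
Layer 680–400 hPa: Δp = 280 hPa = 28000 Pa, q̄ = 0.00383 kg/kg → 0.00383 × 28000 / 9.8 = 10.94 mm
PW = 61.62 + 10.94 = 72.56 ≈ 72.6 mm.
Rainfall = ε × PW = 0.5 × 72.6 = 36.3 mm.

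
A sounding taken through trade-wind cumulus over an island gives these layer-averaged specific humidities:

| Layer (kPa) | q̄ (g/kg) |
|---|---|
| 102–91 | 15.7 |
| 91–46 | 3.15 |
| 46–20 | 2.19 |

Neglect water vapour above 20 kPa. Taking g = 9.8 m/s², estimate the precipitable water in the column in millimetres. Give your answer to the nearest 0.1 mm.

Precipitable water is the column-integrated vapour mass per unit area: PW = (1/g) Σ q̄ Δp, with q in kg/kg and Δp in Pa (1 kg/m² of water = 1 mm).
Layer 102–91 kPa: Δp = 110 hPa = 11000 Pa, q̄ = 0.0157 kg/kg → 0.0157 × 11000 / 9.8 = 17.62 mm
Layer 91–46 kPa: Δp = 450 hPa = 45000 Pa, q̄ = 0.00315 kg/kg → 0.00315 × 45000 / 9.8 = 14.46 mm
Layer 46–20 kPa: Δp = 260 hPa = 26000 Pa, q̄ = 0.00219 kg/kg → 0.00219 × 26000 / 9.8 = 5.81 mm
PW = 17.62 + 14.46 + 5.81 = 37.89 ≈ 37.9 mm.

PW ≈ 37.9 mm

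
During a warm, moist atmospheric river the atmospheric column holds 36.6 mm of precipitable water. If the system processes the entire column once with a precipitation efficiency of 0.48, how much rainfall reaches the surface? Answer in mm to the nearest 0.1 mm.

rainfall ≈ 17.6 mm

Rainfall = ε × PW = 0.48 × 36.6 = 17.6 mm.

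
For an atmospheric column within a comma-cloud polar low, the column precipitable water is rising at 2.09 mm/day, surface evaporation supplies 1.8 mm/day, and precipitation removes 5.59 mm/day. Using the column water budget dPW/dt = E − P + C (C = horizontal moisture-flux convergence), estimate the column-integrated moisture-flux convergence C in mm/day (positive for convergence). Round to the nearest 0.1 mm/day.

dPW/dt = +2.09 mm/day.
C = dPW/dt − E + P = (+2.09) − 1.8 + 5.59 = 5.9 mm/day.

C ≈ 5.9 mm/day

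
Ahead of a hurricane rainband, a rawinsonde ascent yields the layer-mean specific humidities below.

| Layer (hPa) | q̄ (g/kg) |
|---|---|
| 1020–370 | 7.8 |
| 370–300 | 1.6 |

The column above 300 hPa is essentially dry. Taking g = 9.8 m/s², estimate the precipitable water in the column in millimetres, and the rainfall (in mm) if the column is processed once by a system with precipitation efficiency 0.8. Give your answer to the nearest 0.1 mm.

PW ≈ 52.9 mm; rainfall ≈ 42.3 mm

Precipitable water is the column-integrated vapour mass per unit area: PW = (1/g) Σ q̄ Δp, with q in kg/kg and Δp in Pa (1 kg/m² of water = 1 mm).
Layer 1020–370 hPa: Δp = 650 hPa = 65000 Pa, q̄ = 0.0078 kg/kg → 0.0078 × 65000 / 9.8 = 51.73 mm
Layer 370–300 hPa: Δp = 70 hPa = 7000 Pa, q̄ = 0.0016 kg/kg → 0.0016 × 7000 / 9.8 = 1.14 mm
PW = 51.73 + 1.14 = 52.87 ≈ 52.9 mm.
Rainfall = ε × PW = 0.8 × 52.9 = 42.3 mm.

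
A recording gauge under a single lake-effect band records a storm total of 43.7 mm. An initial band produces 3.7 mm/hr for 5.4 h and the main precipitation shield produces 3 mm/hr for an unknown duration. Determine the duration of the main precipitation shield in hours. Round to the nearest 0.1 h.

duration ≈ 7.9 h

Known phases: 3.7 × 5.4 = 19.98 mm.
Remaining depth = 43.7 − 19.98 = 23.72 mm.
Duration = 23.72 / 3 = 7.9 h.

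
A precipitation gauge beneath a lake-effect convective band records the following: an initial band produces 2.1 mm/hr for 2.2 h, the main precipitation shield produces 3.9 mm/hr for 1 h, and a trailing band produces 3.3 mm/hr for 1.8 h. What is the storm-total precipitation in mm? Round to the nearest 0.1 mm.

Total = Σ Rᵢ Δtᵢ = 2.1 × 2.2 + 3.9 × 1 + 3.3 × 1.8
      = 4.62 + 3.9 + 5.94 = 14.5 mm.

total ≈ 14.5 mm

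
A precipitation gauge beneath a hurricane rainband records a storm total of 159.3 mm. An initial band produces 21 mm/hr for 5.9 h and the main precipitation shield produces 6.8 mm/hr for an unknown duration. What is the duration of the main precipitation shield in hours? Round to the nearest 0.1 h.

Known phases: 21 × 5.9 = 123.9 mm.
Remaining depth = 159.3 − 123.9 = 35.4 mm.
Duration = 35.4 / 6.8 = 5.2 h.

duration ≈ 5.2 h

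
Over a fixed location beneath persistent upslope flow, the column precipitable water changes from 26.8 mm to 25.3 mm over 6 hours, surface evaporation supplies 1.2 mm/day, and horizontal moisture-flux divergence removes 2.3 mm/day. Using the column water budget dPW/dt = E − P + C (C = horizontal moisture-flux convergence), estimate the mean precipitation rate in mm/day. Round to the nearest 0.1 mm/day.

P ≈ 4.9 mm/day

dPW/dt = (25.3 − 26.8) mm / (6/24 day) = -6.000 mm/day.
P = E + C − dPW/dt = 1.2 + (-2.3) − (-6.000) = 4.9 mm/day.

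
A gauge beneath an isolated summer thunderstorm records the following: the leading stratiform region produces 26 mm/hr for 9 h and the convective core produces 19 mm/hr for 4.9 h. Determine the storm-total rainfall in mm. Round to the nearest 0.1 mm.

Total = Σ Rᵢ Δtᵢ = 26 × 9 + 19 × 4.9
      = 234 + 93.1 = 327.1 mm.

total ≈ 327.1 mm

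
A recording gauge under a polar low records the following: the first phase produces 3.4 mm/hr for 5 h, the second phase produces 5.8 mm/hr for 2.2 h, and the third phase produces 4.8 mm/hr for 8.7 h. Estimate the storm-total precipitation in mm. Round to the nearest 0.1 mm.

total ≈ 71.5 mm

Total = Σ Rᵢ Δtᵢ = 3.4 × 5 + 5.8 × 2.2 + 4.8 × 8.7
      = 17 + 12.76 + 41.76 = 71.5 mm.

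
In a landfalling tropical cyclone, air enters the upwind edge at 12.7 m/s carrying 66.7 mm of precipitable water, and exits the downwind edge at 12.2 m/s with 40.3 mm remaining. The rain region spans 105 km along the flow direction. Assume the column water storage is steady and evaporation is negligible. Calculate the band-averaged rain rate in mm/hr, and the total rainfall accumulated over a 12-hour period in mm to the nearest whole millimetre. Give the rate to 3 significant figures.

Column moisture flux per unit crosswind length is F = V × PW.
Inflow: F_in = 12.7 × 66.7 = 847.09 mm·m/s
Outflow: F_out = 12.2 × 40.3 = 491.66 mm·m/s
Steady-state rate R = (F_in − F_out)/L = (847.09 − 491.66) / 105000 m = 3.385e-03 mm/s.
R = 3.385e-03 × 3600 = 12.2 mm/hr.
Over 12 h: total = 12.2 × 12 = 146.4 ≈ 146 mm.

R ≈ 12.2 mm/hr; total ≈ 146 mm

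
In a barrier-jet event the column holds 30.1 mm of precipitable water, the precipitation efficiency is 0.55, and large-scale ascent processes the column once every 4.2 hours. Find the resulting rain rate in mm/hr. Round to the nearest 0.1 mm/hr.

Each overturning extracts ε × PW = 0.55 × 30.1 = 16.555 mm.
Rate = ε·PW / τ = 16.555 / 4.2 h = 3.9 mm/hr.

R ≈ 3.9 mm/hr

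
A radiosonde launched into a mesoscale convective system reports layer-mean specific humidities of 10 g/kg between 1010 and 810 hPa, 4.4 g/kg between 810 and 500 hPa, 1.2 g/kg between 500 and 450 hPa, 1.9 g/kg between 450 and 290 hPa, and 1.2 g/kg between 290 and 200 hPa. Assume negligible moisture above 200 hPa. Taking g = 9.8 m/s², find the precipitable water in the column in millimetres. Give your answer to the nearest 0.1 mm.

PW ≈ 39.1 mm

Precipitable water is the column-integrated vapour mass per unit area: PW = (1/g) Σ q̄ Δp, with q in kg/kg and Δp in Pa (1 kg/m² of water = 1 mm).
Layer 1010–810 hPa: Δp = 200 hPa = 20000 Pa, q̄ = 0.01 kg/kg → 0.01 × 20000 / 9.8 = 20.41 mm
Layer 810–500 hPa: Δp = 310 hPa = 31000 Pa, q̄ = 0.0044 kg/kg → 0.0044 × 31000 / 9.8 = 13.92 mm
Layer 500–450 hPa: Δp = 50 hPa = 5000 Pa, q̄ = 0.0012 kg/kg → 0.0012 × 5000 / 9.8 = 0.61 mm
Layer 450–290 hPa: Δp = 160 hPa = 16000 Pa, q̄ = 0.0019 kg/kg → 0.0019 × 16000 / 9.8 = 3.10 mm
Layer 290–200 hPa: Δp = 90 hPa = 9000 Pa, q̄ = 0.0012 kg/kg → 0.0012 × 9000 / 9.8 = 1.10 mm
PW = 20.41 + 13.92 + 0.61 + 3.10 + 1.10 = 39.14 ≈ 39.1 mm.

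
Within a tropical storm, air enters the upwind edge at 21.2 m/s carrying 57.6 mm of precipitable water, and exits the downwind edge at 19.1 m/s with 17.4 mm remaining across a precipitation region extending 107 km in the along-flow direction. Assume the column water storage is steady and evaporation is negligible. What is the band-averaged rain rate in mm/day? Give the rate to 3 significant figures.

R ≈ 718 mm/day

Column moisture flux per unit crosswind length is F = V × PW.
Inflow: F_in = 21.2 × 57.6 = 1221.12 mm·m/s
Outflow: F_out = 19.1 × 17.4 = 332.34 mm·m/s
Steady-state rate R = (F_in − F_out)/L = (1221.12 − 332.34) / 107000 m = 8.306e-03 mm/s.
R = 8.306e-03 × 3600 × 24 = 718 mm/day.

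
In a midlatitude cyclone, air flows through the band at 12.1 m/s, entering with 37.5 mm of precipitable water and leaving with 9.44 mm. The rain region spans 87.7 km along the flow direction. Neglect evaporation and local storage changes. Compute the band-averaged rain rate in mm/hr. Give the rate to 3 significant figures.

Column moisture flux per unit crosswind length is F = V × PW.
Inflow: F_in = 12.1 × 37.5 = 453.75 mm·m/s
Outflow: F_out = 12.1 × 9.44 = 114.224 mm·m/s
Steady-state rate R = (F_in − F_out)/L = (453.75 − 114.224) / 87700 m = 3.871e-03 mm/s.
R = 3.871e-03 × 3600 = 13.9 mm/hr.

R ≈ 13.9 mm/hr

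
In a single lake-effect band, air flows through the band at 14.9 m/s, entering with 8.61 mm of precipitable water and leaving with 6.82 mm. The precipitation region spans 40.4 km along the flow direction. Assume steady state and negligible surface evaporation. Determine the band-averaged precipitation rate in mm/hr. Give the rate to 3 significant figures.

R ≈ 2.38 mm/hr

Column moisture flux per unit crosswind length is F = V × PW.
Inflow: F_in = 14.9 × 8.61 = 128.289 mm·m/s
Outflow: F_out = 14.9 × 6.82 = 101.618 mm·m/s
Steady-state rate R = (F_in − F_out)/L = (128.289 − 101.618) / 40400 m = 6.602e-04 mm/s.
R = 6.602e-04 × 3600 = 2.38 mm/hr.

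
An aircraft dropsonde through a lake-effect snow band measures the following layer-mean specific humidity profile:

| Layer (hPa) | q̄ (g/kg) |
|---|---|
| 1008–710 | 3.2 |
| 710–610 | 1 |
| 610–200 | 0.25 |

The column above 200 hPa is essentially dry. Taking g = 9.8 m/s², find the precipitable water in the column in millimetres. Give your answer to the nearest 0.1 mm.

Precipitable water is the column-integrated vapour mass per unit area: PW = (1/g) Σ q̄ Δp, with q in kg/kg and Δp in Pa (1 kg/m² of water = 1 mm).
Layer 1008–710 hPa: Δp = 298 hPa = 29800 Pa, q̄ = 0.0032 kg/kg → 0.0032 × 29800 / 9.8 = 9.73 mm
Layer 710–610 hPa: Δp = 100 hPa = 10000 Pa, q̄ = 0.001 kg/kg → 0.001 × 10000 / 9.8 = 1.02 mm
Layer 610–200 hPa: Δp = 410 hPa = 41000 Pa, q̄ = 0.00025 kg/kg → 0.00025 × 41000 / 9.8 = 1.05 mm
PW = 9.73 + 1.02 + 1.05 = 11.80 ≈ 11.8 mm.

PW ≈ 11.8 mm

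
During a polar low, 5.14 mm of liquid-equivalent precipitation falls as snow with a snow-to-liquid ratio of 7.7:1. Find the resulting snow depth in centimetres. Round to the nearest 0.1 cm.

Snow depth = liquid × ratio = 5.14 mm × 7.7 = 39.578 mm = 4.0 cm.

snow depth ≈ 4.0 cm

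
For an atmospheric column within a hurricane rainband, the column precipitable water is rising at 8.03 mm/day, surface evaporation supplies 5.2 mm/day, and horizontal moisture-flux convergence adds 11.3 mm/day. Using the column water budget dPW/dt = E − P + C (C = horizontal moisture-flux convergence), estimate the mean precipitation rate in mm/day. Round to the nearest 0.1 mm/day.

P ≈ 8.5 mm/day

dPW/dt = +8.03 mm/day.
P = E + C − dPW/dt = 5.2 + (11.3) − (+8.03) = 8.5 mm/day.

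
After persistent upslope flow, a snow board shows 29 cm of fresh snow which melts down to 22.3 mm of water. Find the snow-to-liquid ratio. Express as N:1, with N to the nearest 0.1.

Ratio = snow depth / SWE = 290 mm / 22.3 mm = 13.0, i.e. 13.0:1.

ratio ≈ 13.0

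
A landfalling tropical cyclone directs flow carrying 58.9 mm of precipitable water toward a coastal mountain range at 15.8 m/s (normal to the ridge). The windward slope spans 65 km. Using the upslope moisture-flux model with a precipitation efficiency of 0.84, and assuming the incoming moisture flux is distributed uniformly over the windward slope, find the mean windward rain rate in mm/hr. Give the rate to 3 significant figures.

Incoming column moisture flux per unit ridge length: F = V × PW = 15.8 × 58.9 = 930.62 mm·m/s.
Spread over the 65 km slope with efficiency ε = 0.84: R = ε·F/W = 0.84 × 930.62 / 65000 m = 1.203e-02 mm/s.
R = 1.203e-02 × 3600 = 43.3 mm/hr.

R ≈ 43.3 mm/hr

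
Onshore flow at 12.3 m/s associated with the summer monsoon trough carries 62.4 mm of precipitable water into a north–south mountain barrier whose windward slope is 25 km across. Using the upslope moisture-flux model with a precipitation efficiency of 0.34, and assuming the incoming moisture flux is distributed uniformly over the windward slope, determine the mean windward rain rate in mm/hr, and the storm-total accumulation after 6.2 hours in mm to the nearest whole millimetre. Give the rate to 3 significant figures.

R ≈ 37.6 mm/hr; total ≈ 233 mm

Incoming column moisture flux per unit ridge length: F = V × PW = 12.3 × 62.4 = 767.52 mm·m/s.
Spread over the 25 km slope with efficiency ε = 0.34: R = ε·F/W = 0.34 × 767.52 / 25000 m = 1.044e-02 mm/s.
R = 1.044e-02 × 3600 = 37.6 mm/hr.
Over 6.2 h: total = 37.6 × 6.2 = 233.12 ≈ 233 mm.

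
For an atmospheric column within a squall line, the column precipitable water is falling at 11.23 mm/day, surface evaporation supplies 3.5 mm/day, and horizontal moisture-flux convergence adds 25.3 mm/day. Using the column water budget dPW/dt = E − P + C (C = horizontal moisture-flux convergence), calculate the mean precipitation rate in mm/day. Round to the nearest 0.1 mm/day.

dPW/dt = -11.23 mm/day.
P = E + C − dPW/dt = 3.5 + (25.3) − (-11.23) = 40.0 mm/day.

P ≈ 40.0 mm/day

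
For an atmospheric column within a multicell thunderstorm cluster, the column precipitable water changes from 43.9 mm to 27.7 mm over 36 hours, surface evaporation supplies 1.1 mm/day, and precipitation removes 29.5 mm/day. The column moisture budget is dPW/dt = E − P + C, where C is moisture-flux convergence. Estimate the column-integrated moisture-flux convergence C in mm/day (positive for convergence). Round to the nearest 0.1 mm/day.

C ≈ 17.6 mm/day

dPW/dt = (27.7 − 43.9) mm / (36/24 day) = -10.800 mm/day.
C = dPW/dt − E + P = (-10.800) − 1.1 + 29.5 = 17.6 mm/day.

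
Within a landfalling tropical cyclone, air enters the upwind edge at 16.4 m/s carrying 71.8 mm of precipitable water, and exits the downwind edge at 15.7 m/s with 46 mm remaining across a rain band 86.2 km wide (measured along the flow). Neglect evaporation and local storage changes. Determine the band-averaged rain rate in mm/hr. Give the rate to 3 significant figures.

R ≈ 19.0 mm/hr

Column moisture flux per unit crosswind length is F = V × PW.
Inflow: F_in = 16.4 × 71.8 = 1177.52 mm·m/s
Outflow: F_out = 15.7 × 46 = 722.2 mm·m/s
Steady-state rate R = (F_in − F_out)/L = (1177.52 − 722.2) / 86200 m = 5.282e-03 mm/s.
R = 5.282e-03 × 3600 = 19.0 mm/hr.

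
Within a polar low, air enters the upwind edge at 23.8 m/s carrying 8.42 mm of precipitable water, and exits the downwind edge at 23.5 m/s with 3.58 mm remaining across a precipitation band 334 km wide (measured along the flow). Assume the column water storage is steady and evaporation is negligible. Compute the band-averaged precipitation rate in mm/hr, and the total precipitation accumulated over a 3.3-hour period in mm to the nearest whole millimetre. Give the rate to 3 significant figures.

R ≈ 1.25 mm/hr; total ≈ 4 mm

Column moisture flux per unit crosswind length is F = V × PW.
Inflow: F_in = 23.8 × 8.42 = 200.396 mm·m/s
Outflow: F_out = 23.5 × 3.58 = 84.13 mm·m/s
Steady-state rate R = (F_in − F_out)/L = (200.396 − 84.13) / 334000 m = 3.481e-04 mm/s.
R = 3.481e-04 × 3600 = 1.25 mm/hr.
Over 3.3 h: total = 1.25 × 3.3 = 4.125 ≈ 4 mm.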